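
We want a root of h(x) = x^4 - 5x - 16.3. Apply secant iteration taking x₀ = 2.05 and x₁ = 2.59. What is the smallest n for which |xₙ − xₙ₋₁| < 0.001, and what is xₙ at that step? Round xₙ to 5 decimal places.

n = 5, xₙ = 2.29577

h(2.05) = -8.8889938, h(2.59) = 15.7486056
x₂ = 2.5900000 − 15.7486056·(0.5400000)/(24.6375994) = 2.2448265;  |Δ| = 0.3451735
h(2.2448265) = -2.1301331
x₃ = 2.2448265 − (-2.1301331)·(-0.3451735)/(-17.8787387) = 2.2859516;  |Δ| = 0.0411251
h(2.2859516) = -0.4231264
x₄ = 2.2859516 − (-0.4231264)·(0.0411251)/(1.7070067) = 2.2961456;  |Δ| = 0.0101939
h(2.2961456) = 0.0162551
x₅ = 2.2961456 − 0.0162551·(0.0101939)/(0.4393815) = 2.2957684;  |Δ| = 0.0003771
|x₅ − x₄| = 0.0003771 < 0.001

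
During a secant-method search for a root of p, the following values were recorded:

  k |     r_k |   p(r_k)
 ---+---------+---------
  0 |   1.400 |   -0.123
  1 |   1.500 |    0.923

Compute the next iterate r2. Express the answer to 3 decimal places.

1.412

r2 = 1.500 − 0.923·(1.500 − 1.400) / (0.923 − (-0.123))
   = 1.500 − (0.09230)/(1.04600) = 1.41176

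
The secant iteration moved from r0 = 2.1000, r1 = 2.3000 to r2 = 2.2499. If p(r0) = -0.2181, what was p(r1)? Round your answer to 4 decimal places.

The secant line through (2.1000, -0.2181) and (2.3000, p(r1)) crosses zero at r2 = 2.2499.
So (2.1000, -0.2181), (2.3000, p(r1)), (2.2499, 0) are collinear:
p(r1) = -0.2181 · (2.3000 − 2.2499) / (2.1000 − 2.2499) = -0.2181 · (0.050100)/(-0.149900) = 0.072894

0.0729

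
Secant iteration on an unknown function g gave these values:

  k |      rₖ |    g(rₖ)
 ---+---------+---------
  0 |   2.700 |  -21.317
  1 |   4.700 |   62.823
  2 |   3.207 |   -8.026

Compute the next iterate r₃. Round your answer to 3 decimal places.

r₃ = 3.207 − (-8.026)·(3.207 − 4.700) / (-8.026 − 62.823)
   = 3.207 − (11.98282)/(-70.84900) = 3.37613

3.376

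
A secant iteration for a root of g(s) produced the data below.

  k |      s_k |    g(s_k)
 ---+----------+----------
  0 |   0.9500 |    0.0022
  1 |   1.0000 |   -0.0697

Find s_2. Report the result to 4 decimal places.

0.9515

s_2 = 1.0000 − (-0.0697)·(1.0000 − 0.9500) / (-0.0697 − 0.0022)
   = 1.0000 − (-0.003485)/(-0.071900) = 0.951530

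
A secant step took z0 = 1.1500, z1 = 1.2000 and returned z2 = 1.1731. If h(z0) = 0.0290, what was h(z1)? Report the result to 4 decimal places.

-0.0338

The secant line through (1.1500, 0.0290) and (1.2000, h(z1)) crosses zero at z2 = 1.1731.
So (1.1500, 0.0290), (1.2000, h(z1)), (1.1731, 0) are collinear:
h(z1) = 0.0290 · (1.2000 − 1.1731) / (1.1500 − 1.1731) = 0.0290 · (0.026900)/(-0.023100) = -0.033771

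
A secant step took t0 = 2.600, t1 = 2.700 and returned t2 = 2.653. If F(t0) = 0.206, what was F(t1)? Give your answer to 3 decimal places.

The secant line through (2.600, 0.206) and (2.700, F(t1)) crosses zero at t2 = 2.653.
So (2.600, 0.206), (2.700, F(t1)), (2.653, 0) are collinear:
F(t1) = 0.206 · (2.700 − 2.653) / (2.600 − 2.653) = 0.206 · (0.04700)/(-0.05300) = -0.18268

-0.183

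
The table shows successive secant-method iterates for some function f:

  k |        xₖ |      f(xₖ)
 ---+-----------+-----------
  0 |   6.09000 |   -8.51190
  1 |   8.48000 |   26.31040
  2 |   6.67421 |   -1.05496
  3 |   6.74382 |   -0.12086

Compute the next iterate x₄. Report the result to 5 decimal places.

x₄ = 6.74382 − (-0.12086)·(6.74382 − 6.67421) / (-0.12086 − (-1.05496))
   = 6.74382 − (-0.0084131)/(0.9341000) = 6.7528266

6.75283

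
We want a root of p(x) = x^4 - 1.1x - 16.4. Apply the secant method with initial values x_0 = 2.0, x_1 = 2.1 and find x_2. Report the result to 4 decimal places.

2.0779

p(2.0) = -2.600000, p(2.1) = 0.738100
x_2 = 2.100000 − 0.738100·(2.100000 − 2.000000) / (0.738100 − (-2.600000)) = 2.100000 − (0.073810)/(3.338100) = 2.077889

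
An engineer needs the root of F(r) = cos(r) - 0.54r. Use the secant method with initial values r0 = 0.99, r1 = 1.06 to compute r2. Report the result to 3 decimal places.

F(0.99) = 0.01409, F(1.06) = -0.08353
r2 = 1.06000 − (-0.08353)·(1.06000 − 0.99000) / (-0.08353 − 0.01409) = 1.06000 − (-0.00585)/(-0.09762) = 1.00010

1.000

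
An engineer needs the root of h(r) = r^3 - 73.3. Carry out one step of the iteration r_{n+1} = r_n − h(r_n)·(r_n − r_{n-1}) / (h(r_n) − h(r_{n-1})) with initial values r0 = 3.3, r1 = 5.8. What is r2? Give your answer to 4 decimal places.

3.8868

h(3.3) = -37.363000, h(5.8) = 121.812000
r2 = 5.800000 − 121.812000·(5.800000 − 3.300000) / (121.812000 − (-37.363000)) = 5.800000 − (304.530000)/(159.175000) = 3.886823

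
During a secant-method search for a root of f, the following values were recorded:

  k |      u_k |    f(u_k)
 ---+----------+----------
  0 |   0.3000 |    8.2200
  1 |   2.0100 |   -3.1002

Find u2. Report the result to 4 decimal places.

u2 = 2.0100 − (-3.1002)·(2.0100 − 0.3000) / (-3.1002 − 8.2200)
   = 2.0100 − (-5.301342)/(-11.320200) = 1.541692

1.5417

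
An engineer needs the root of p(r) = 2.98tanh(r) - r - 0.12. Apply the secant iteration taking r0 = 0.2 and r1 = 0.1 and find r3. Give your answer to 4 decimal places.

p(0.2) = 0.268178, p(0.1) = 0.077011
r2 = 0.100000 − 0.077011·(0.100000 − 0.200000) / (0.077011 − 0.268178) = 0.100000 − (-0.007701)/(-0.191168) = 0.059716
p(0.059716) = -0.001974
r3 = 0.059716 − (-0.001974)·(0.059716 − 0.100000) / (-0.001974 − 0.077011) = 0.059716 − (0.000080)/(-0.078985) = 0.060723

0.0607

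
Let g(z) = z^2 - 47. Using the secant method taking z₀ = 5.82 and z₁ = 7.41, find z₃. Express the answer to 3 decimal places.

g(5.82) = -13.12760, g(7.41) = 7.90810
z₂ = 7.41000 − 7.90810·(7.41000 − 5.82000) / (7.90810 − (-13.12760)) = 7.41000 − (12.57388)/(21.03570) = 6.81226
g(6.81226) = -0.59311
z₃ = 6.81226 − (-0.59311)·(6.81226 − 7.41000) / (-0.59311 − 7.90810) = 6.81226 − (0.35453)/(-8.50121) = 6.85396

6.854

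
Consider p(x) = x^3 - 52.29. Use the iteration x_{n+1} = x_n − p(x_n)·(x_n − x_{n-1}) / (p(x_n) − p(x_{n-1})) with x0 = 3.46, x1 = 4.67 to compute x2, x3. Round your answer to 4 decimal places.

p(3.46) = -10.868264, p(4.67) = 49.557563
x2 = 4.670000 − 49.557563·(4.670000 − 3.460000) / (49.557563 − (-10.868264)) = 4.670000 − (59.964651)/(60.425827) = 3.677632
p(3.677632) = -2.550107
x3 = 3.677632 − (-2.550107)·(3.677632 − 4.670000) / (-2.550107 − 49.557563) = 3.677632 − (2.530645)/(-52.107670) = 3.726198

3.6776, 3.7262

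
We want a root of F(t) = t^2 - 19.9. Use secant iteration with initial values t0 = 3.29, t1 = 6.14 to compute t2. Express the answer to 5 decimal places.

F(3.29) = -9.0759000, F(6.14) = 17.7996000
t2 = 6.1400000 − 17.7996000·(6.1400000 − 3.2900000) / (17.7996000 − (-9.0759000)) = 6.1400000 − (50.7288600)/(26.8755000) = 4.2524496

4.25245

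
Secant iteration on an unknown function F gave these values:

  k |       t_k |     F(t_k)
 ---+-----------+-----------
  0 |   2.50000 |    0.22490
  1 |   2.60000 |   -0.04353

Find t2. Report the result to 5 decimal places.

t2 = 2.60000 − (-0.04353)·(2.60000 − 2.50000) / (-0.04353 − 0.22490)
   = 2.60000 − (-0.0043530)/(-0.2684300) = 2.5837835

2.58378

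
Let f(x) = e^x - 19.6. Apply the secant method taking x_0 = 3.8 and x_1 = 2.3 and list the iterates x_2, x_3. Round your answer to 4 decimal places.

2.7158, 3.0783

f(3.8) = 25.101184, f(2.3) = -9.625818
x_2 = 2.300000 − (-9.625818)·(2.300000 − 3.800000) / (-9.625818 − 25.101184) = 2.300000 − (14.438726)/(-34.727002) = 2.715778
f(2.715778) = -4.483633
x_3 = 2.715778 − (-4.483633)·(2.715778 − 2.300000) / (-4.483633 − (-9.625818)) = 2.715778 − (-1.864196)/(5.142185) = 3.078308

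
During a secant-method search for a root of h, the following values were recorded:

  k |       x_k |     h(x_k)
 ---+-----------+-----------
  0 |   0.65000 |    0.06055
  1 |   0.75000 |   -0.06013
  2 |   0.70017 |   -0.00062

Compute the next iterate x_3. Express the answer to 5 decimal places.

0.69965

x_3 = 0.70017 − (-0.00062)·(0.70017 − 0.75000) / (-0.00062 − (-0.06013))
   = 0.70017 − (0.0000309)/(0.0595100) = 0.6996509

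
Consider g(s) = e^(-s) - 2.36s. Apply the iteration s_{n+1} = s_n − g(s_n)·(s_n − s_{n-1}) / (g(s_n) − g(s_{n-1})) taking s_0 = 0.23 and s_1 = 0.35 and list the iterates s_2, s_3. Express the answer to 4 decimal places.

g(0.23) = 0.251734, g(0.35) = -0.121312
s_2 = 0.350000 − (-0.121312)·(0.350000 − 0.230000) / (-0.121312 − 0.251734) = 0.350000 − (-0.014557)/(-0.373046) = 0.310977
g(0.310977) = -0.001174
s_3 = 0.310977 − (-0.001174)·(0.310977 − 0.350000) / (-0.001174 − (-0.121312)) = 0.310977 − (0.000046)/(0.120138) = 0.310595

0.3110, 0.3106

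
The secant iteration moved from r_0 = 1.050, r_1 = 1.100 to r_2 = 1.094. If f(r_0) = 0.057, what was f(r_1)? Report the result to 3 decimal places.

The secant line through (1.050, 0.057) and (1.100, f(r_1)) crosses zero at r_2 = 1.094.
So (1.050, 0.057), (1.100, f(r_1)), (1.094, 0) are collinear:
f(r_1) = 0.057 · (1.100 − 1.094) / (1.050 − 1.094) = 0.057 · (0.00600)/(-0.04400) = -0.00777

-0.008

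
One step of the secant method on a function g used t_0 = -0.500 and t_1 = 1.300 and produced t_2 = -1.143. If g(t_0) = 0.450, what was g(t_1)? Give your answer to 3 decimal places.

The secant line through (-0.500, 0.450) and (1.300, g(t_1)) crosses zero at t_2 = -1.143.
So (-0.500, 0.450), (1.300, g(t_1)), (-1.143, 0) are collinear:
g(t_1) = 0.450 · (1.300 − (-1.143)) / (-0.500 − (-1.143)) = 0.450 · (2.44300)/(0.64300) = 1.70972

1.710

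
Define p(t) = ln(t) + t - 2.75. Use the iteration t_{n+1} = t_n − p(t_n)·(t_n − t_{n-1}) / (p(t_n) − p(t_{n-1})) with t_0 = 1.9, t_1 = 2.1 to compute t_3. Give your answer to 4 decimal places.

p(1.9) = -0.208146, p(2.1) = 0.091937
t_2 = 2.100000 − 0.091937·(2.100000 − 1.900000) / (0.091937 − (-0.208146)) = 2.100000 − (0.018387)/(0.300083) = 2.038725
p(2.038725) = 0.001050
t_3 = 2.038725 − 0.001050·(2.038725 − 2.100000) / (0.001050 − 0.091937) = 2.038725 − (-0.000064)/(-0.090887) = 2.038017

2.0380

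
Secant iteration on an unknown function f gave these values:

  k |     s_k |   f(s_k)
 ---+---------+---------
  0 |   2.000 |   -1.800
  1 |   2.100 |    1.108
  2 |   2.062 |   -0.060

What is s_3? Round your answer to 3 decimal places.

s_3 = 2.062 − (-0.060)·(2.062 − 2.100) / (-0.060 − 1.108)
   = 2.062 − (0.00228)/(-1.16800) = 2.06395

2.064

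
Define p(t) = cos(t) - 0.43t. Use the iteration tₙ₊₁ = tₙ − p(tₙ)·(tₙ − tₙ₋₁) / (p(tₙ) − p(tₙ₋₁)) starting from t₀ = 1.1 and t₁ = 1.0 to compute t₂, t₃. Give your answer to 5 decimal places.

p(1.1) = -0.0194039, p(1.0) = 0.1103023
t₂ = 1.0000000 − 0.1103023·(1.0000000 − 1.1000000) / (0.1103023 − (-0.0194039)) = 1.0000000 − (-0.0110302)/(0.1297062) = 1.0850401
p(1.0850401) = 0.0003100
t₃ = 1.0850401 − 0.0003100·(1.0850401 − 1.0000000) / (0.0003100 − 0.1103023) = 1.0850401 − (0.0000264)/(-0.1099923) = 1.0852798

1.08504, 1.08528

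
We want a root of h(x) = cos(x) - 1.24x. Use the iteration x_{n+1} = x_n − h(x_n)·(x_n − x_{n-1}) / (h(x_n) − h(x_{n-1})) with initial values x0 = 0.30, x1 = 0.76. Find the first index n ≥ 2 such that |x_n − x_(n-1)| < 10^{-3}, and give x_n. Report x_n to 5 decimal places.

h(0.30) = 0.5833365, h(0.76) = -0.2175640
x2 = 0.7600000 − (-0.2175640)·(0.4600000)/(-0.8009005) = 0.6350414;  |Δ| = 0.1249586
h(0.6350414) = 0.0175959
x3 = 0.6350414 − 0.0175959·(-0.1249586)/(0.2351599) = 0.6443914;  |Δ| = 0.0093501
h(0.6443914) = 0.0004202
x4 = 0.6443914 − 0.0004202·(0.0093501)/(-0.0171757) = 0.6446201;  |Δ| = 0.0002287
|x4 − x3| = 0.0002287 < 10^{-3}

n = 4, x_n = 0.64462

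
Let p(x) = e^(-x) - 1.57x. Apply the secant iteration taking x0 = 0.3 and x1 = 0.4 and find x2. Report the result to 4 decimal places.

0.4186

p(0.3) = 0.269818, p(0.4) = 0.042320
x2 = 0.400000 − 0.042320·(0.400000 − 0.300000) / (0.042320 − 0.269818) = 0.400000 − (0.004232)/(-0.227498) = 0.418602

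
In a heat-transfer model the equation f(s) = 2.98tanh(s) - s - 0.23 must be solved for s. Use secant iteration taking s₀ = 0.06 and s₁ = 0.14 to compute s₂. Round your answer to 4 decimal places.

f(0.06) = -0.111414, f(0.14) = 0.044495
s₂ = 0.140000 − 0.044495·(0.140000 − 0.060000) / (0.044495 − (-0.111414)) = 0.140000 − (0.003560)/(0.155910) = 0.117169

0.1172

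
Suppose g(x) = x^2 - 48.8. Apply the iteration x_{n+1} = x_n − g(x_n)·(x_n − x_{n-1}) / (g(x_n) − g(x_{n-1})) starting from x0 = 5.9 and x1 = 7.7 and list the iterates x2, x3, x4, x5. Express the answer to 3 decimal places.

6.929, 6.983, 6.986, 6.986

g(5.9) = -13.99000, g(7.7) = 10.49000
x2 = 7.70000 − 10.49000·(7.70000 − 5.90000) / (10.49000 − (-13.99000)) = 7.70000 − (18.88200)/(24.48000) = 6.92868
g(6.92868) = -0.79344
x3 = 6.92868 − (-0.79344)·(6.92868 − 7.70000) / (-0.79344 − 10.49000) = 6.92868 − (0.61200)/(-11.28344) = 6.98292
g(6.98292) = -0.03889
x4 = 6.98292 − (-0.03889)·(6.98292 − 6.92868) / (-0.03889 − (-0.79344)) = 6.98292 − (-0.00211)/(0.75455) = 6.98571
g(6.98571) = 0.00016
x5 = 6.98571 − 0.00016·(6.98571 − 6.98292) / (0.00016 − (-0.03889)) = 6.98571 − (0.00000)/(0.03905) = 6.98570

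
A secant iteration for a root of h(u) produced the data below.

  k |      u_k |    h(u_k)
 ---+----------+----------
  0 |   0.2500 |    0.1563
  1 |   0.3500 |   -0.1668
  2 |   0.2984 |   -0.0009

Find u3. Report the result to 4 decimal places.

u3 = 0.2984 − (-0.0009)·(0.2984 − 0.3500) / (-0.0009 − (-0.1668))
   = 0.2984 − (0.000046)/(0.165900) = 0.298120

0.2981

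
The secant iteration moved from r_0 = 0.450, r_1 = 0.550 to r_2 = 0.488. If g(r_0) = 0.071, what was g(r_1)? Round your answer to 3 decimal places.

The secant line through (0.450, 0.071) and (0.550, g(r_1)) crosses zero at r_2 = 0.488.
So (0.450, 0.071), (0.550, g(r_1)), (0.488, 0) are collinear:
g(r_1) = 0.071 · (0.550 − 0.488) / (0.450 − 0.488) = 0.071 · (0.06200)/(-0.03800) = -0.11584

-0.116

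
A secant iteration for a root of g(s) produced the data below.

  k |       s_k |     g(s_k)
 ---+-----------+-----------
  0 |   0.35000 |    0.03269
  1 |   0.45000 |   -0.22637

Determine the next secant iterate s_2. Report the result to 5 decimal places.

0.36262

s_2 = 0.45000 − (-0.22637)·(0.45000 − 0.35000) / (-0.22637 − 0.03269)
   = 0.45000 − (-0.0226370)/(-0.2590600) = 0.3626187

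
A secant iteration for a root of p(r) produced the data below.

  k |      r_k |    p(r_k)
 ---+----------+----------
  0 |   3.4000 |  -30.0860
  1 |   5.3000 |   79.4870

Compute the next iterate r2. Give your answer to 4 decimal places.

3.9217

r2 = 5.3000 − 79.4870·(5.3000 − 3.4000) / (79.4870 − (-30.0860))
   = 5.3000 − (151.025300)/(109.573000) = 3.921692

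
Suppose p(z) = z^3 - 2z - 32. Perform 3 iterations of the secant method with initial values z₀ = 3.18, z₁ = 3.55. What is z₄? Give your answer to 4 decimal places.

p(3.18) = -6.202568, p(3.55) = 5.638875
z₂ = 3.550000 − 5.638875·(3.550000 − 3.180000) / (5.638875 − (-6.202568)) = 3.550000 − (2.086384)/(11.841443) = 3.373807
p(3.373807) = -0.345019
z₃ = 3.373807 − (-0.345019)·(3.373807 − 3.550000) / (-0.345019 − 5.638875) = 3.373807 − (0.060790)/(-5.983894) = 3.383966
p(3.383966) = -0.017386
z₄ = 3.383966 − (-0.017386)·(3.383966 − 3.373807) / (-0.017386 − (-0.345019)) = 3.383966 − (-0.000177)/(0.327633) = 3.384505

3.3845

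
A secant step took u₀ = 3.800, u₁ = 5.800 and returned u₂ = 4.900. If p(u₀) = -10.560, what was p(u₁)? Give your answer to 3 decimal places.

8.640

The secant line through (3.800, -10.560) and (5.800, p(u₁)) crosses zero at u₂ = 4.900.
So (3.800, -10.560), (5.800, p(u₁)), (4.900, 0) are collinear:
p(u₁) = -10.560 · (5.800 − 4.900) / (3.800 − 4.900) = -10.560 · (0.90000)/(-1.10000) = 8.64000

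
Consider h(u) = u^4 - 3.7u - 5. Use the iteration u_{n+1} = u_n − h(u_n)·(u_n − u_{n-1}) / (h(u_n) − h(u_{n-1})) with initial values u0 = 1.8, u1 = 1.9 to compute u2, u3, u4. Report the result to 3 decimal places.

h(1.8) = -1.16240, h(1.9) = 1.00210
u2 = 1.90000 − 1.00210·(1.90000 − 1.80000) / (1.00210 − (-1.16240)) = 1.90000 − (0.10021)/(2.16450) = 1.85370
h(1.85370) = -0.05113
u3 = 1.85370 − (-0.05113)·(1.85370 − 1.90000) / (-0.05113 − 1.00210) = 1.85370 − (0.00237)/(-1.05323) = 1.85595
h(1.85595) = -0.00208
u4 = 1.85595 − (-0.00208)·(1.85595 − 1.85370) / (-0.00208 − (-0.05113)) = 1.85595 − (0.00000)/(0.04905) = 1.85605

1.854, 1.856, 1.856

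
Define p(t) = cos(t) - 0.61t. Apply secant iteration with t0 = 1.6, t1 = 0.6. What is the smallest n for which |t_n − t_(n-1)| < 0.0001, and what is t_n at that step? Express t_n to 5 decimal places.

n = 5, t_n = 0.95153

p(1.6) = -1.0051995, p(0.6) = 0.4593356
t2 = 0.6000000 − 0.4593356·(-1.0000000)/(1.4645351) = 0.9136392;  |Δ| = 0.3136392
p(0.9136392) = 0.0535486
t3 = 0.9136392 − 0.0535486·(0.3136392)/(-0.4057870) = 0.9550278;  |Δ| = 0.0413886
p(0.9550278) = -0.0049809
t4 = 0.9550278 − (-0.0049809)·(0.0413886)/(-0.0585295) = 0.9515056;  |Δ| = 0.0035222
p(0.9515056) = 0.0000393
t5 = 0.9515056 − 0.0000393·(-0.0035222)/(0.0050202) = 0.9515332;  |Δ| = 0.0000276
|t5 − t4| = 0.0000276 < 0.0001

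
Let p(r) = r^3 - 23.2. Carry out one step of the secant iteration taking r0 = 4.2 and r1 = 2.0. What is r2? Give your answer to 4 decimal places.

p(4.2) = 50.888000, p(2.0) = -15.200000
r2 = 2.000000 − (-15.200000)·(2.000000 − 4.200000) / (-15.200000 − 50.888000) = 2.000000 − (33.440000)/(-66.088000) = 2.505992

2.5060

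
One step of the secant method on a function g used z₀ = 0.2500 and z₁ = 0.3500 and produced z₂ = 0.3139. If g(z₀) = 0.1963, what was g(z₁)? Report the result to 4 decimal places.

-0.1109

The secant line through (0.2500, 0.1963) and (0.3500, g(z₁)) crosses zero at z₂ = 0.3139.
So (0.2500, 0.1963), (0.3500, g(z₁)), (0.3139, 0) are collinear:
g(z₁) = 0.1963 · (0.3500 − 0.3139) / (0.2500 − 0.3139) = 0.1963 · (0.036100)/(-0.063900) = -0.110899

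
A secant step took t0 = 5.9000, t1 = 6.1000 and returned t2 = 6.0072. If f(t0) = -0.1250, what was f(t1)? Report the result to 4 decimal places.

The secant line through (5.9000, -0.1250) and (6.1000, f(t1)) crosses zero at t2 = 6.0072.
So (5.9000, -0.1250), (6.1000, f(t1)), (6.0072, 0) are collinear:
f(t1) = -0.1250 · (6.1000 − 6.0072) / (5.9000 − 6.0072) = -0.1250 · (0.092800)/(-0.107200) = 0.108209

0.1082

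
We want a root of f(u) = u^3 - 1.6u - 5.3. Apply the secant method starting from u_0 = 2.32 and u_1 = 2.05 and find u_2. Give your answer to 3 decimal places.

f(2.32) = 3.47517, f(2.05) = 0.03512
u_2 = 2.05000 − 0.03512·(2.05000 − 2.32000) / (0.03512 − 3.47517) = 2.05000 − (-0.00948)/(-3.44004) = 2.04724

2.047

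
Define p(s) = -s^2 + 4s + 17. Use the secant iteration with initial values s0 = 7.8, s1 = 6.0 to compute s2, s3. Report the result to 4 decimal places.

6.5102, 6.5875

p(7.8) = -12.640000, p(6.0) = 5.000000
s2 = 6.000000 − 5.000000·(6.000000 − 7.800000) / (5.000000 − (-12.640000)) = 6.000000 − (-9.000000)/(17.640000) = 6.510204
p(6.510204) = 0.658059
s3 = 6.510204 − 0.658059·(6.510204 − 6.000000) / (0.658059 − 5.000000) = 6.510204 − (0.335744)/(-4.341941) = 6.587530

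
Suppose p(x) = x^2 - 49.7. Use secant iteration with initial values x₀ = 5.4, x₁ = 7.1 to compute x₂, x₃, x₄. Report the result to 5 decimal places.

7.04320, 7.04980, 7.04982

p(5.4) = -20.5400000, p(7.1) = 0.7100000
x₂ = 7.1000000 − 0.7100000·(7.1000000 − 5.4000000) / (0.7100000 − (-20.5400000)) = 7.1000000 − (1.2070000)/(21.2500000) = 7.0432000
p(7.0432000) = -0.0933338
x₃ = 7.0432000 − (-0.0933338)·(7.0432000 − 7.1000000) / (-0.0933338 − 0.7100000) = 7.0432000 − (0.0053014)/(-0.8033338) = 7.0497992
p(7.0497992) = -0.0003313
x₄ = 7.0497992 − (-0.0003313)·(7.0497992 − 7.0432000) / (-0.0003313 − (-0.0933338)) = 7.0497992 − (-0.0000022)/(0.0930025) = 7.0498227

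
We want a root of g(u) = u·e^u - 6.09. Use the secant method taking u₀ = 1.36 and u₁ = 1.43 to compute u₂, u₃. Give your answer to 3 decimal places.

1.442, 1.441

g(1.36) = -0.79118, g(1.43) = -0.11446
u₂ = 1.43000 − (-0.11446)·(1.43000 − 1.36000) / (-0.11446 − (-0.79118)) = 1.43000 − (-0.00801)/(0.67672) = 1.44184
g(1.44184) = 0.00677
u₃ = 1.44184 − 0.00677·(1.44184 − 1.43000) / (0.00677 − (-0.11446)) = 1.44184 − (0.00008)/(0.12123) = 1.44118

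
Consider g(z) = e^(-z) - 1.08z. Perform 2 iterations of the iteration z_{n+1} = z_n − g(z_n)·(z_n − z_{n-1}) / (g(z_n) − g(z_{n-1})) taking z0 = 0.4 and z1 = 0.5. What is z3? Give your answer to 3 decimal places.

g(0.4) = 0.23832, g(0.5) = 0.06653
z2 = 0.50000 − 0.06653·(0.50000 − 0.40000) / (0.06653 − 0.23832) = 0.50000 − (0.00665)/(-0.17179) = 0.53873
g(0.53873) = 0.00166
z3 = 0.53873 − 0.00166·(0.53873 − 0.50000) / (0.00166 − 0.06653) = 0.53873 − (0.00006)/(-0.06487) = 0.53972

0.540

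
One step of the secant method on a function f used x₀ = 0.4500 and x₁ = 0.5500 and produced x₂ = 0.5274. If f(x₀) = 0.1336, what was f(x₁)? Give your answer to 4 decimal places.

The secant line through (0.4500, 0.1336) and (0.5500, f(x₁)) crosses zero at x₂ = 0.5274.
So (0.4500, 0.1336), (0.5500, f(x₁)), (0.5274, 0) are collinear:
f(x₁) = 0.1336 · (0.5500 − 0.5274) / (0.4500 − 0.5274) = 0.1336 · (0.022600)/(-0.077400) = -0.039010

-0.0390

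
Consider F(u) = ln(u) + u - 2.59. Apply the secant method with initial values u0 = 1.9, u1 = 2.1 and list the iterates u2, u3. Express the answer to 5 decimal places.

F(1.9) = -0.0481461, F(2.1) = 0.2519373
u2 = 2.1000000 − 0.2519373·(2.1000000 − 1.9000000) / (0.2519373 − (-0.0481461)) = 2.1000000 − (0.0503875)/(0.3000835) = 1.9320885
F(1.9320885) = 0.0006900
u3 = 1.9320885 − 0.0006900·(1.9320885 − 2.1000000) / (0.0006900 − 0.2519373) = 1.9320885 − (-0.0001159)/(-0.2512473) = 1.9316273

1.93209, 1.93163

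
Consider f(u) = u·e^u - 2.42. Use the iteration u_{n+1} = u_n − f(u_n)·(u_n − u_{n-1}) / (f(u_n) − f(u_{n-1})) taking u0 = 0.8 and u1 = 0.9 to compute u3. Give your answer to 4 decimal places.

0.9426

f(0.8) = -0.639567, f(0.9) = -0.206357
u2 = 0.900000 − (-0.206357)·(0.900000 − 0.800000) / (-0.206357 − (-0.639567)) = 0.900000 − (-0.020636)/(0.433210) = 0.947634
f(0.947634) = 0.024518
u3 = 0.947634 − 0.024518·(0.947634 − 0.900000) / (0.024518 − (-0.206357)) = 0.947634 − (0.001168)/(0.230875) = 0.942576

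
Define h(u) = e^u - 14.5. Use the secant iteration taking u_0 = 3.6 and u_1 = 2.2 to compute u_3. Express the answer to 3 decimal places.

h(3.6) = 22.09823, h(2.2) = -5.47499
u_2 = 2.20000 − (-5.47499)·(2.20000 − 3.60000) / (-5.47499 − 22.09823) = 2.20000 − (7.66498)/(-27.57322) = 2.47799
h(2.47799) = -2.58276
u_3 = 2.47799 − (-2.58276)·(2.47799 − 2.20000) / (-2.58276 − (-5.47499)) = 2.47799 − (-0.71797)/(2.89223) = 2.72623

2.726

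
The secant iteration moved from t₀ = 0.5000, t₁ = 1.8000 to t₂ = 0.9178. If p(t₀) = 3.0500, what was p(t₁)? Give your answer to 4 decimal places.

-6.4402

The secant line through (0.5000, 3.0500) and (1.8000, p(t₁)) crosses zero at t₂ = 0.9178.
So (0.5000, 3.0500), (1.8000, p(t₁)), (0.9178, 0) are collinear:
p(t₁) = 3.0500 · (1.8000 − 0.9178) / (0.5000 − 0.9178) = 3.0500 · (0.882200)/(-0.417800) = -6.440187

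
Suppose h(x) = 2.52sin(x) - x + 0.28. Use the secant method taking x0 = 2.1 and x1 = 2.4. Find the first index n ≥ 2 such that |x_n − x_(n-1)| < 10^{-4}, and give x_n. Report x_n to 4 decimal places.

h(2.1) = 0.355288, h(2.4) = -0.417833
x2 = 2.400000 − (-0.417833)·(0.300000)/(-0.773120) = 2.237865;  |Δ| = 0.162135
h(2.237865) = 0.021944
x3 = 2.237865 − 0.021944·(-0.162135)/(0.439777) = 2.245955;  |Δ| = 0.008090
h(2.245955) = 0.001176
x4 = 2.245955 − 0.001176·(0.008090)/(-0.020768) = 2.246413;  |Δ| = 0.000458
h(2.246413) = -0.000004
x5 = 2.246413 − (-0.000004)·(0.000458)/(-0.001180) = 2.246412;  |Δ| = 0.000001
|x5 − x4| = 0.000001 < 10^{-4}

n = 5, x_n = 2.2464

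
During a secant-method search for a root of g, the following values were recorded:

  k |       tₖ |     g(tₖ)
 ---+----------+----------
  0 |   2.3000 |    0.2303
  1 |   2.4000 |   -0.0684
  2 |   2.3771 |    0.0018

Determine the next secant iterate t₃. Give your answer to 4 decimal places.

t₃ = 2.3771 − 0.0018·(2.3771 − 2.4000) / (0.0018 − (-0.0684))
   = 2.3771 − (-0.000041)/(0.070200) = 2.377687

2.3777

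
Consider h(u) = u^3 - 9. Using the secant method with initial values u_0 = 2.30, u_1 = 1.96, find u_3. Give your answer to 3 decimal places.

2.081

h(2.30) = 3.16700, h(1.96) = -1.47046
u_2 = 1.96000 − (-1.47046)·(1.96000 − 2.30000) / (-1.47046 − 3.16700) = 1.96000 − (0.49996)/(-4.63746) = 2.06781
h(2.06781) = -0.15840
u_3 = 2.06781 − (-0.15840)·(2.06781 − 1.96000) / (-0.15840 − (-1.47046)) = 2.06781 − (-0.01708)/(1.31206) = 2.08082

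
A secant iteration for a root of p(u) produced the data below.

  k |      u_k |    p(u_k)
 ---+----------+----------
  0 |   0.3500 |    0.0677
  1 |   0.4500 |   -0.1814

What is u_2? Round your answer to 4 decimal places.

0.3772

u_2 = 0.4500 − (-0.1814)·(0.4500 − 0.3500) / (-0.1814 − 0.0677)
   = 0.4500 − (-0.018140)/(-0.249100) = 0.377178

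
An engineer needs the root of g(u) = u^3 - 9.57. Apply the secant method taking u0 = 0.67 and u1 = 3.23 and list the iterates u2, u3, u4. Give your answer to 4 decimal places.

1.3805, 1.7936, 2.2937

g(0.67) = -9.269237, g(3.23) = 24.128267
u2 = 3.230000 − 24.128267·(3.230000 − 0.670000) / (24.128267 − (-9.269237)) = 3.230000 − (61.768364)/(33.397504) = 1.380510
g(1.380510) = -6.939016
u3 = 1.380510 − (-6.939016)·(1.380510 − 3.230000) / (-6.939016 − 24.128267) = 1.380510 − (12.833643)/(-31.067283) = 1.793601
g(1.793601) = -3.799973
u4 = 1.793601 − (-3.799973)·(1.793601 − 1.380510) / (-3.799973 − (-6.939016)) = 1.793601 − (-1.569738)/(3.139043) = 2.293670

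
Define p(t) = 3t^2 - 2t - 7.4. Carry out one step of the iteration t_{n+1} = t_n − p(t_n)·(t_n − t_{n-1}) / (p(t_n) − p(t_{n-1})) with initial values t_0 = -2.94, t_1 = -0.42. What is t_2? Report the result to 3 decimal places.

-0.919

p(-2.94) = 24.41080, p(-0.42) = -6.03080
t_2 = -0.42000 − (-6.03080)·(-0.42000 − (-2.94000)) / (-6.03080 − 24.41080) = -0.42000 − (-15.19762)/(-30.44160) = -0.91924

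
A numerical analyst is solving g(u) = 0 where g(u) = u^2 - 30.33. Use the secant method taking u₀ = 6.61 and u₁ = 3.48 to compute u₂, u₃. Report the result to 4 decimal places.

5.2857, 5.5585

g(6.61) = 13.362100, g(3.48) = -18.219600
u₂ = 3.480000 − (-18.219600)·(3.480000 − 6.610000) / (-18.219600 − 13.362100) = 3.480000 − (57.027348)/(-31.581700) = 5.285709
g(5.285709) = -2.391284
u₃ = 5.285709 − (-2.391284)·(5.285709 − 3.480000) / (-2.391284 − (-18.219600)) = 5.285709 − (-4.317963)/(15.828316) = 5.558509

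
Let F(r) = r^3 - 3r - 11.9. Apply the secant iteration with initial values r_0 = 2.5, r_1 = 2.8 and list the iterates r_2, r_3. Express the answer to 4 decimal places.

2.7087, 2.7164

F(2.5) = -3.775000, F(2.8) = 1.652000
r_2 = 2.800000 − 1.652000·(2.800000 − 2.500000) / (1.652000 − (-3.775000)) = 2.800000 − (0.495600)/(5.427000) = 2.708679
F(2.708679) = -0.152620
r_3 = 2.708679 − (-0.152620)·(2.708679 − 2.800000) / (-0.152620 − 1.652000) = 2.708679 − (0.013937)/(-1.804620) = 2.716402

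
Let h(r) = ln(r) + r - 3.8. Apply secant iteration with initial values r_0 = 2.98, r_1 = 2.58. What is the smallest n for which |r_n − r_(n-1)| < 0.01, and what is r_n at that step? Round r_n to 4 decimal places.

n = 3, r_n = 2.7782

h(2.98) = 0.271923, h(2.58) = -0.272211
r_2 = 2.580000 − (-0.272211)·(-0.400000)/(-0.544134) = 2.780106;  |Δ| = 0.200106
h(2.780106) = 0.002595
r_3 = 2.780106 − 0.002595·(0.200106)/(0.274805) = 2.778216;  |Δ| = 0.001889
|r_3 − r_2| = 0.001889 < 0.01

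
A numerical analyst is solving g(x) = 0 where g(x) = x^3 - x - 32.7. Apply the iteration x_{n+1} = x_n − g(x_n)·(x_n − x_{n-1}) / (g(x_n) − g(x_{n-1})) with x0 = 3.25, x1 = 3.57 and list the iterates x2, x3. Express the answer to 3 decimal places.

g(3.25) = -1.62188, g(3.57) = 9.22929
x2 = 3.57000 − 9.22929·(3.57000 − 3.25000) / (9.22929 − (-1.62188)) = 3.57000 − (2.95337)/(10.85117) = 3.29783
g(3.29783) = -0.13171
x3 = 3.29783 − (-0.13171)·(3.29783 − 3.57000) / (-0.13171 − 9.22929) = 3.29783 − (0.03585)/(-9.36100) = 3.30166

3.298, 3.302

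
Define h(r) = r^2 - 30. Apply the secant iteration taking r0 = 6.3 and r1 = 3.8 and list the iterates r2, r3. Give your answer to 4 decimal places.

5.3406, 5.5023

h(6.3) = 9.690000, h(3.8) = -15.560000
r2 = 3.800000 − (-15.560000)·(3.800000 − 6.300000) / (-15.560000 − 9.690000) = 3.800000 − (38.900000)/(-25.250000) = 5.340594
h(5.340594) = -1.478055
r3 = 5.340594 − (-1.478055)·(5.340594 − 3.800000) / (-1.478055 − (-15.560000)) = 5.340594 − (-2.277083)/(14.081945) = 5.502296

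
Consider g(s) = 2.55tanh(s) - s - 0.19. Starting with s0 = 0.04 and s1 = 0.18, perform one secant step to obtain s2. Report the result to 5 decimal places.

0.12450

g(0.04) = -0.1280544, g(0.18) = 0.0841062
s2 = 0.1800000 − 0.0841062·(0.1800000 − 0.0400000) / (0.0841062 − (-0.1280544)) = 0.1800000 − (0.0117749)/(0.2121606) = 0.1245002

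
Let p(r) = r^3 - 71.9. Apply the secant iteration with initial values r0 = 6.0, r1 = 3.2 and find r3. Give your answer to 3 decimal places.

p(6.0) = 144.10000, p(3.2) = -39.13200
r2 = 3.20000 − (-39.13200)·(3.20000 − 6.00000) / (-39.13200 − 144.10000) = 3.20000 − (109.56960)/(-183.23200) = 3.79798
p(3.79798) = -17.11534
r3 = 3.79798 − (-17.11534)·(3.79798 − 3.20000) / (-17.11534 − (-39.13200)) = 3.79798 − (-10.23468)/(22.01666) = 4.26284

4.263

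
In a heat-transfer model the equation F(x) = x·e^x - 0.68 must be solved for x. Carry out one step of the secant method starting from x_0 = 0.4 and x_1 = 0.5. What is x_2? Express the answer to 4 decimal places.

F(0.4) = -0.083270, F(0.5) = 0.144361
x_2 = 0.500000 − 0.144361·(0.500000 − 0.400000) / (0.144361 − (-0.083270)) = 0.500000 − (0.014436)/(0.227631) = 0.436581

0.4366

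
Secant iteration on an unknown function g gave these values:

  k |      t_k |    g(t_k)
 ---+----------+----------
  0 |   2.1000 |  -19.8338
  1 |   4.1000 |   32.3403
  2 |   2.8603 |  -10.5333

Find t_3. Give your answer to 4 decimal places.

t_3 = 2.8603 − (-10.5333)·(2.8603 − 4.1000) / (-10.5333 − 32.3403)
   = 2.8603 − (13.058132)/(-42.873600) = 3.164873

3.1649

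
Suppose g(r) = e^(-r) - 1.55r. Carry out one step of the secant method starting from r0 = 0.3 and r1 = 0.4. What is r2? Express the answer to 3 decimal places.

g(0.3) = 0.27582, g(0.4) = 0.05032
r2 = 0.40000 − 0.05032·(0.40000 − 0.30000) / (0.05032 − 0.27582) = 0.40000 − (0.00503)/(-0.22550) = 0.42232

0.422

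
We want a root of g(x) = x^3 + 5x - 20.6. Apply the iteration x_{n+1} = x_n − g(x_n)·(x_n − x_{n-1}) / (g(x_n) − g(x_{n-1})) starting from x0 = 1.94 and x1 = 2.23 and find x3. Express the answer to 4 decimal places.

g(1.94) = -3.598616, g(2.23) = 1.639567
x2 = 2.230000 − 1.639567·(2.230000 − 1.940000) / (1.639567 − (-3.598616)) = 2.230000 − (0.475474)/(5.238183) = 2.139229
g(2.139229) = -0.114097
x3 = 2.139229 − (-0.114097)·(2.139229 − 2.230000) / (-0.114097 − 1.639567) = 2.139229 − (0.010357)/(-1.753664) = 2.145135

2.1451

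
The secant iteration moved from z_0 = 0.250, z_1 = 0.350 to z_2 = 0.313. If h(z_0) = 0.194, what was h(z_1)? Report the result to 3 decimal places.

The secant line through (0.250, 0.194) and (0.350, h(z_1)) crosses zero at z_2 = 0.313.
So (0.250, 0.194), (0.350, h(z_1)), (0.313, 0) are collinear:
h(z_1) = 0.194 · (0.350 − 0.313) / (0.250 − 0.313) = 0.194 · (0.03700)/(-0.06300) = -0.11394

-0.114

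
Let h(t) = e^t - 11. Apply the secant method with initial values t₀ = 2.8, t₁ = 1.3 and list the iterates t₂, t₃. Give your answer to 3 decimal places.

h(2.8) = 5.44465, h(1.3) = -7.33070
t₂ = 1.30000 − (-7.33070)·(1.30000 − 2.80000) / (-7.33070 − 5.44465) = 1.30000 − (10.99605)/(-12.77535) = 2.16072
h(2.16072) = -2.32258
t₃ = 2.16072 − (-2.32258)·(2.16072 − 1.30000) / (-2.32258 − (-7.33070)) = 2.16072 − (-1.99910)/(5.00812) = 2.55990

2.161, 2.560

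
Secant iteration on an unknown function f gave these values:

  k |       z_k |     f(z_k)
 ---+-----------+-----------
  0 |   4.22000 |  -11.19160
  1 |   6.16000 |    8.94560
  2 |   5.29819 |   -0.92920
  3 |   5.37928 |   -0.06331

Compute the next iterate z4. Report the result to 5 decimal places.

z4 = 5.37928 − (-0.06331)·(5.37928 − 5.29819) / (-0.06331 − (-0.92920))
   = 5.37928 − (-0.0051338)/(0.8658900) = 5.3852089

5.38521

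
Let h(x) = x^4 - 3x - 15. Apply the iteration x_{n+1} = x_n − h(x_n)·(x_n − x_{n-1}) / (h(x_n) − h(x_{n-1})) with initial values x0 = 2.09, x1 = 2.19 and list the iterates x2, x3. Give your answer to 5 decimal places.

h(2.09) = -2.1897024, h(2.19) = 1.4325752
x2 = 2.1900000 − 1.4325752·(2.1900000 − 2.0900000) / (1.4325752 − (-2.1897024)) = 2.1900000 − (0.1432575)/(3.6222776) = 2.1504510
h(2.1504510) = -0.0659129
x3 = 2.1504510 − (-0.0659129)·(2.1504510 − 2.1900000) / (-0.0659129 − 1.4325752) = 2.1504510 − (0.0026068)/(-1.4984881) = 2.1521906

2.15045, 2.15219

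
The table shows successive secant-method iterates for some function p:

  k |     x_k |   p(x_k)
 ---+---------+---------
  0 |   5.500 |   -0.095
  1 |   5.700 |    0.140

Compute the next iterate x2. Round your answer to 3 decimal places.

x2 = 5.700 − 0.140·(5.700 − 5.500) / (0.140 − (-0.095))
   = 5.700 − (0.02800)/(0.23500) = 5.58085

5.581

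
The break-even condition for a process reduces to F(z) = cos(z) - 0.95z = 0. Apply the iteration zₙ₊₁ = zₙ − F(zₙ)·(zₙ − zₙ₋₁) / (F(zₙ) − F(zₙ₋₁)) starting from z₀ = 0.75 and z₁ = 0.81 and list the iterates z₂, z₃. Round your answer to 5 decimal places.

F(0.75) = 0.0191889, F(0.81) = -0.0800016
z₂ = 0.8100000 − (-0.0800016)·(0.8100000 − 0.7500000) / (-0.0800016 − 0.0191889) = 0.8100000 − (-0.0048001)/(-0.0991904) = 0.7616073
F(0.7616073) = 0.0002009
z₃ = 0.7616073 − 0.0002009·(0.7616073 − 0.8100000) / (0.0002009 − (-0.0800016)) = 0.7616073 − (-0.0000097)/(0.0802024) = 0.7617285

0.76161, 0.76173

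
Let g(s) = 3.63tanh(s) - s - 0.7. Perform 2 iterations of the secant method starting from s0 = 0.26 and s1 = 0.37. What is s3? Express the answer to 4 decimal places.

0.2755

g(0.26) = -0.036907, g(0.37) = 0.214990
s2 = 0.370000 − 0.214990·(0.370000 − 0.260000) / (0.214990 − (-0.036907)) = 0.370000 − (0.023649)/(0.251897) = 0.276117
g(0.276117) = 0.001469
s3 = 0.276117 − 0.001469·(0.276117 − 0.370000) / (0.001469 − 0.214990) = 0.276117 − (-0.000138)/(-0.213521) = 0.275471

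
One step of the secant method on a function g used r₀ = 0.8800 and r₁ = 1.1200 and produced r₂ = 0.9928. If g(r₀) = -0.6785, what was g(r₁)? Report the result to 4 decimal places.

0.7651

The secant line through (0.8800, -0.6785) and (1.1200, g(r₁)) crosses zero at r₂ = 0.9928.
So (0.8800, -0.6785), (1.1200, g(r₁)), (0.9928, 0) are collinear:
g(r₁) = -0.6785 · (1.1200 − 0.9928) / (0.8800 − 0.9928) = -0.6785 · (0.127200)/(-0.112800) = 0.765117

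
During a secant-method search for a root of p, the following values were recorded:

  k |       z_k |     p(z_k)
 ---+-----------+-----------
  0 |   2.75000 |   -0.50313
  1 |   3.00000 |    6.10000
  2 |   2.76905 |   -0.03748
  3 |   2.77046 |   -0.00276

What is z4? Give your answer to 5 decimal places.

z4 = 2.77046 − (-0.00276)·(2.77046 − 2.76905) / (-0.00276 − (-0.03748))
   = 2.77046 − (-0.0000039)/(0.0347200) = 2.7705721

2.77057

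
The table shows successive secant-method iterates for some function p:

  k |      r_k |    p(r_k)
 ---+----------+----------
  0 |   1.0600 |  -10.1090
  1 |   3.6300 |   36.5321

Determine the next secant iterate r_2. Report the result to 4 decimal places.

r_2 = 3.6300 − 36.5321·(3.6300 − 1.0600) / (36.5321 − (-10.1090))
   = 3.6300 − (93.887497)/(46.641100) = 1.617022

1.6170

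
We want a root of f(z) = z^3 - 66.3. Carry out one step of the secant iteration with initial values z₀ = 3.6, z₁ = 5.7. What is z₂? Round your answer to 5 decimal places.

f(3.6) = -19.6440000, f(5.7) = 118.8930000
z₂ = 5.7000000 − 118.8930000·(5.7000000 − 3.6000000) / (118.8930000 − (-19.6440000)) = 5.7000000 − (249.6753000)/(138.5370000) = 3.8977717

3.89777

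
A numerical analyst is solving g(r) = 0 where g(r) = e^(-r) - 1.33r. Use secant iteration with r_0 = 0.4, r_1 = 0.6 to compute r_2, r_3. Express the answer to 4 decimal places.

g(0.4) = 0.138320, g(0.6) = -0.249188
r_2 = 0.600000 − (-0.249188)·(0.600000 − 0.400000) / (-0.249188 − 0.138320) = 0.600000 − (-0.049838)/(-0.387508) = 0.471389
g(0.471389) = -0.002813
r_3 = 0.471389 − (-0.002813)·(0.471389 − 0.600000) / (-0.002813 − (-0.249188)) = 0.471389 − (0.000362)/(0.246375) = 0.469921

0.4714, 0.4699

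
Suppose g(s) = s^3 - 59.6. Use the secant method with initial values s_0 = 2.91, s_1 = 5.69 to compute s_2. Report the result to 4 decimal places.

3.5190

g(2.91) = -34.957829, g(5.69) = 124.620009
s_2 = 5.690000 − 124.620009·(5.690000 − 2.910000) / (124.620009 − (-34.957829)) = 5.690000 − (346.443625)/(159.577838) = 3.518999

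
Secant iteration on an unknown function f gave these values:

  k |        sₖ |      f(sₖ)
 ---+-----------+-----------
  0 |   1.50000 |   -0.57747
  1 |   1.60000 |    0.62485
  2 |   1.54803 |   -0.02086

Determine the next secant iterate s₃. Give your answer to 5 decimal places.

s₃ = 1.54803 − (-0.02086)·(1.54803 − 1.60000) / (-0.02086 − 0.62485)
   = 1.54803 − (0.0010841)/(-0.6457100) = 1.5497089

1.54971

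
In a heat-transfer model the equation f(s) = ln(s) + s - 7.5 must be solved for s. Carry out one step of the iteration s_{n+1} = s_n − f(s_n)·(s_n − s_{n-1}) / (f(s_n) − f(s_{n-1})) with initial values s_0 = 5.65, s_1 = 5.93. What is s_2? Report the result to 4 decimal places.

5.7509

f(5.65) = -0.118344, f(5.93) = 0.210024
s_2 = 5.930000 − 0.210024·(5.930000 − 5.650000) / (0.210024 − (-0.118344)) = 5.930000 − (0.058807)/(0.328369) = 5.750912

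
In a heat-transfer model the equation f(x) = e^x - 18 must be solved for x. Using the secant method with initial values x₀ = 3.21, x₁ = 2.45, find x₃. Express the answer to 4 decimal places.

2.9074

f(3.21) = 6.779086, f(2.45) = -6.411653
x₂ = 2.450000 − (-6.411653)·(2.450000 − 3.210000) / (-6.411653 − 6.779086) = 2.450000 − (4.872856)/(-13.190740) = 2.819415
f(2.819415) = -1.232962
x₃ = 2.819415 − (-1.232962)·(2.819415 − 2.450000) / (-1.232962 − (-6.411653)) = 2.819415 − (-0.455474)/(5.178692) = 2.907367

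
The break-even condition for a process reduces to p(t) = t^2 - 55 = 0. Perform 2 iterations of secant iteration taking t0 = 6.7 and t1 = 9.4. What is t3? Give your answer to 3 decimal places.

p(6.7) = -10.11000, p(9.4) = 33.36000
t2 = 9.40000 − 33.36000·(9.40000 − 6.70000) / (33.36000 − (-10.11000)) = 9.40000 − (90.07200)/(43.47000) = 7.32795
p(7.32795) = -1.30114
t3 = 7.32795 − (-1.30114)·(7.32795 − 9.40000) / (-1.30114 − 33.36000) = 7.32795 − (2.69604)/(-34.66114) = 7.40573

7.406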